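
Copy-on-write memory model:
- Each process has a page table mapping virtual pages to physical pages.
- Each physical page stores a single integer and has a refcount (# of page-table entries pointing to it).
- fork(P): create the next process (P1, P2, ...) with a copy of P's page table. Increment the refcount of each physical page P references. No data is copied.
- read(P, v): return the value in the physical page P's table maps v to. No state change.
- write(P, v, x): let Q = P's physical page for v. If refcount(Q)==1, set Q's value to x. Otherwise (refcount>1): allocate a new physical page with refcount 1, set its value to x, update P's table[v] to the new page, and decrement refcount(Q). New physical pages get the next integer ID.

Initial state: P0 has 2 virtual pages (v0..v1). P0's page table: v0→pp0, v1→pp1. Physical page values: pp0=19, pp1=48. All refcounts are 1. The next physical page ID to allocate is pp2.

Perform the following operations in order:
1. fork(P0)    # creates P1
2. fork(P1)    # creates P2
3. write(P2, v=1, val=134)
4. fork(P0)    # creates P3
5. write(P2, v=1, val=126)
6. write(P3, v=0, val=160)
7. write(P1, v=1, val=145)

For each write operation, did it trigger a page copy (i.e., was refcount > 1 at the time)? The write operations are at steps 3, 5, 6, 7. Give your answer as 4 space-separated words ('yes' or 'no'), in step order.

Op 1: fork(P0) -> P1. 2 ppages; refcounts: pp0:2 pp1:2
Op 2: fork(P1) -> P2. 2 ppages; refcounts: pp0:3 pp1:3
Op 3: write(P2, v1, 134). refcount(pp1)=3>1 -> COPY to pp2. 3 ppages; refcounts: pp0:3 pp1:2 pp2:1
Op 4: fork(P0) -> P3. 3 ppages; refcounts: pp0:4 pp1:3 pp2:1
Op 5: write(P2, v1, 126). refcount(pp2)=1 -> write in place. 3 ppages; refcounts: pp0:4 pp1:3 pp2:1
Op 6: write(P3, v0, 160). refcount(pp0)=4>1 -> COPY to pp3. 4 ppages; refcounts: pp0:3 pp1:3 pp2:1 pp3:1
Op 7: write(P1, v1, 145). refcount(pp1)=3>1 -> COPY to pp4. 5 ppages; refcounts: pp0:3 pp1:2 pp2:1 pp3:1 pp4:1

yes no yes yes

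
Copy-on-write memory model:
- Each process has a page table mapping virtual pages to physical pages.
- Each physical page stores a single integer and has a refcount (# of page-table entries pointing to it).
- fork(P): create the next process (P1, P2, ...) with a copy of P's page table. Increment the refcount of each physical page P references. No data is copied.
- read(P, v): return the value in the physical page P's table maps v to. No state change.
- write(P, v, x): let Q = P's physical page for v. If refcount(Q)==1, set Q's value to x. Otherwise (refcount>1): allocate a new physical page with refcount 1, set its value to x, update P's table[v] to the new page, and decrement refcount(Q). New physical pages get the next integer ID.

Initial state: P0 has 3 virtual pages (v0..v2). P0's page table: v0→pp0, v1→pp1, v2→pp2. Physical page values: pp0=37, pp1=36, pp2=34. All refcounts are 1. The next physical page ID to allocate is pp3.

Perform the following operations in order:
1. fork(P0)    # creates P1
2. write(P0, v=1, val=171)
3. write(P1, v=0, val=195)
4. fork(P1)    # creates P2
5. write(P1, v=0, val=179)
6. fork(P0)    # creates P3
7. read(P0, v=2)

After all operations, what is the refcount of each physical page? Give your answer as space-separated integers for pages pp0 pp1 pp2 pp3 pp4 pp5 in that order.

Op 1: fork(P0) -> P1. 3 ppages; refcounts: pp0:2 pp1:2 pp2:2
Op 2: write(P0, v1, 171). refcount(pp1)=2>1 -> COPY to pp3. 4 ppages; refcounts: pp0:2 pp1:1 pp2:2 pp3:1
Op 3: write(P1, v0, 195). refcount(pp0)=2>1 -> COPY to pp4. 5 ppages; refcounts: pp0:1 pp1:1 pp2:2 pp3:1 pp4:1
Op 4: fork(P1) -> P2. 5 ppages; refcounts: pp0:1 pp1:2 pp2:3 pp3:1 pp4:2
Op 5: write(P1, v0, 179). refcount(pp4)=2>1 -> COPY to pp5. 6 ppages; refcounts: pp0:1 pp1:2 pp2:3 pp3:1 pp4:1 pp5:1
Op 6: fork(P0) -> P3. 6 ppages; refcounts: pp0:2 pp1:2 pp2:4 pp3:2 pp4:1 pp5:1
Op 7: read(P0, v2) -> 34. No state change.

Answer: 2 2 4 2 1 1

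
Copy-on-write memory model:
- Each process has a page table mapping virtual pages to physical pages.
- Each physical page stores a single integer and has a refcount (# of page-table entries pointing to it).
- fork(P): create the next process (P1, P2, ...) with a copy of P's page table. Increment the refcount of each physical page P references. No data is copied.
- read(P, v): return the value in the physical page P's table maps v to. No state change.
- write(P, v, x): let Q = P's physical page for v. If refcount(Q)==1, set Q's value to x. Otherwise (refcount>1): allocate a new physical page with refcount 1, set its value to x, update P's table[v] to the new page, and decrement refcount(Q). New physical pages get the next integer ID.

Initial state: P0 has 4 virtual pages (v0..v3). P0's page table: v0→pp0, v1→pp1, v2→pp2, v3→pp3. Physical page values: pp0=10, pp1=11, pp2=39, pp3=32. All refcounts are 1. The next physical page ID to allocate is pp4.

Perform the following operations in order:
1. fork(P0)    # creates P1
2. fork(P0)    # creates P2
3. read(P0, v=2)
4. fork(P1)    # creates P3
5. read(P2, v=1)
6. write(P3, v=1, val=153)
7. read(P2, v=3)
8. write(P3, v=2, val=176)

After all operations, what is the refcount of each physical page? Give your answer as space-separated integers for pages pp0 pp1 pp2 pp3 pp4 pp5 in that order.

Answer: 4 3 3 4 1 1

Derivation:
Op 1: fork(P0) -> P1. 4 ppages; refcounts: pp0:2 pp1:2 pp2:2 pp3:2
Op 2: fork(P0) -> P2. 4 ppages; refcounts: pp0:3 pp1:3 pp2:3 pp3:3
Op 3: read(P0, v2) -> 39. No state change.
Op 4: fork(P1) -> P3. 4 ppages; refcounts: pp0:4 pp1:4 pp2:4 pp3:4
Op 5: read(P2, v1) -> 11. No state change.
Op 6: write(P3, v1, 153). refcount(pp1)=4>1 -> COPY to pp4. 5 ppages; refcounts: pp0:4 pp1:3 pp2:4 pp3:4 pp4:1
Op 7: read(P2, v3) -> 32. No state change.
Op 8: write(P3, v2, 176). refcount(pp2)=4>1 -> COPY to pp5. 6 ppages; refcounts: pp0:4 pp1:3 pp2:3 pp3:4 pp4:1 pp5:1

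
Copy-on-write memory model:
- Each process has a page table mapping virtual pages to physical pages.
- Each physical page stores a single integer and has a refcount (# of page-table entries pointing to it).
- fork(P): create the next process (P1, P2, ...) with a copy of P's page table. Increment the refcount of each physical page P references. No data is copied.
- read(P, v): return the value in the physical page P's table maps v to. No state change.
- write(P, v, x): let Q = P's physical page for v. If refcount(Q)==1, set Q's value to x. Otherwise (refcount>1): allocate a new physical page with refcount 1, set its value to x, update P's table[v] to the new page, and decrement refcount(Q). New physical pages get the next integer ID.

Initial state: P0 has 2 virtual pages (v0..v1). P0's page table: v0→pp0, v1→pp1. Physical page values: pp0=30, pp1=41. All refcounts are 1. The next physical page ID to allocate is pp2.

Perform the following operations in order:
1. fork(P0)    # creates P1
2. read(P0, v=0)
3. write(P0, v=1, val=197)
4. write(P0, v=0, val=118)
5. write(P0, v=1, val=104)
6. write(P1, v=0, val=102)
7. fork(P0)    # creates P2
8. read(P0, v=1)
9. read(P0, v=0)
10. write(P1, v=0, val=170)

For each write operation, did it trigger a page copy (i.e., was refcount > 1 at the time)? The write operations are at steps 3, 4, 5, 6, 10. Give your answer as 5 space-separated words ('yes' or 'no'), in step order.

Op 1: fork(P0) -> P1. 2 ppages; refcounts: pp0:2 pp1:2
Op 2: read(P0, v0) -> 30. No state change.
Op 3: write(P0, v1, 197). refcount(pp1)=2>1 -> COPY to pp2. 3 ppages; refcounts: pp0:2 pp1:1 pp2:1
Op 4: write(P0, v0, 118). refcount(pp0)=2>1 -> COPY to pp3. 4 ppages; refcounts: pp0:1 pp1:1 pp2:1 pp3:1
Op 5: write(P0, v1, 104). refcount(pp2)=1 -> write in place. 4 ppages; refcounts: pp0:1 pp1:1 pp2:1 pp3:1
Op 6: write(P1, v0, 102). refcount(pp0)=1 -> write in place. 4 ppages; refcounts: pp0:1 pp1:1 pp2:1 pp3:1
Op 7: fork(P0) -> P2. 4 ppages; refcounts: pp0:1 pp1:1 pp2:2 pp3:2
Op 8: read(P0, v1) -> 104. No state change.
Op 9: read(P0, v0) -> 118. No state change.
Op 10: write(P1, v0, 170). refcount(pp0)=1 -> write in place. 4 ppages; refcounts: pp0:1 pp1:1 pp2:2 pp3:2

yes yes no no no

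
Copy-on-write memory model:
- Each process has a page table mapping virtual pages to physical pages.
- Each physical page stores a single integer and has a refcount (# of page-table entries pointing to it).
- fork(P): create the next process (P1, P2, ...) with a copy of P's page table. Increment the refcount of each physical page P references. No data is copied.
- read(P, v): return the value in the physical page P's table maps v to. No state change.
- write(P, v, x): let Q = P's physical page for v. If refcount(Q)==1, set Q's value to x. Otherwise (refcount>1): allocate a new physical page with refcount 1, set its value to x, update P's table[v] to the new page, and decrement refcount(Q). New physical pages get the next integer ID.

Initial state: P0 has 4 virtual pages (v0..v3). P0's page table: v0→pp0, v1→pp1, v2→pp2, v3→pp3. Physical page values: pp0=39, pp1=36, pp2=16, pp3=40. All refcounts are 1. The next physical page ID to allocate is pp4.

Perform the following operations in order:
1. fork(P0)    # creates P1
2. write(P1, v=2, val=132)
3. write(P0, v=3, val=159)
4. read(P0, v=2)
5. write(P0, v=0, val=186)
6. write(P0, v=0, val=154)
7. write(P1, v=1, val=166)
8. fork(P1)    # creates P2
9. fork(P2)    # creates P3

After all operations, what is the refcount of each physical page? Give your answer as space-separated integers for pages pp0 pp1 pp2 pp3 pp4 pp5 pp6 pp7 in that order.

Answer: 3 1 1 3 3 1 1 3

Derivation:
Op 1: fork(P0) -> P1. 4 ppages; refcounts: pp0:2 pp1:2 pp2:2 pp3:2
Op 2: write(P1, v2, 132). refcount(pp2)=2>1 -> COPY to pp4. 5 ppages; refcounts: pp0:2 pp1:2 pp2:1 pp3:2 pp4:1
Op 3: write(P0, v3, 159). refcount(pp3)=2>1 -> COPY to pp5. 6 ppages; refcounts: pp0:2 pp1:2 pp2:1 pp3:1 pp4:1 pp5:1
Op 4: read(P0, v2) -> 16. No state change.
Op 5: write(P0, v0, 186). refcount(pp0)=2>1 -> COPY to pp6. 7 ppages; refcounts: pp0:1 pp1:2 pp2:1 pp3:1 pp4:1 pp5:1 pp6:1
Op 6: write(P0, v0, 154). refcount(pp6)=1 -> write in place. 7 ppages; refcounts: pp0:1 pp1:2 pp2:1 pp3:1 pp4:1 pp5:1 pp6:1
Op 7: write(P1, v1, 166). refcount(pp1)=2>1 -> COPY to pp7. 8 ppages; refcounts: pp0:1 pp1:1 pp2:1 pp3:1 pp4:1 pp5:1 pp6:1 pp7:1
Op 8: fork(P1) -> P2. 8 ppages; refcounts: pp0:2 pp1:1 pp2:1 pp3:2 pp4:2 pp5:1 pp6:1 pp7:2
Op 9: fork(P2) -> P3. 8 ppages; refcounts: pp0:3 pp1:1 pp2:1 pp3:3 pp4:3 pp5:1 pp6:1 pp7:3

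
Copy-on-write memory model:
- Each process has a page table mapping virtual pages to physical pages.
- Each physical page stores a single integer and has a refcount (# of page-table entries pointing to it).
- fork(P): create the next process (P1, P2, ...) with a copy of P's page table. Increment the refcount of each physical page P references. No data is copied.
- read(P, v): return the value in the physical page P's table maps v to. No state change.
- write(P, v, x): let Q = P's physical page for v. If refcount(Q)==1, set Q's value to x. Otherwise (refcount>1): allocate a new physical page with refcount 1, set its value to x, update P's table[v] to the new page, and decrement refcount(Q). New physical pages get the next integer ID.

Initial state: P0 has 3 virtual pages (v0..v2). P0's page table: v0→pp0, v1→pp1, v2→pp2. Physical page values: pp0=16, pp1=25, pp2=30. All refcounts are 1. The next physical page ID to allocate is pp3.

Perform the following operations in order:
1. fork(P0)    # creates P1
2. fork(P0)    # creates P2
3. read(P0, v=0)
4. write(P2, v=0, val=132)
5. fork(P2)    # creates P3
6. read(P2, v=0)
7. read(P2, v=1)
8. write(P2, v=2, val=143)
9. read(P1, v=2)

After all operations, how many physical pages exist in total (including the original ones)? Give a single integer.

Op 1: fork(P0) -> P1. 3 ppages; refcounts: pp0:2 pp1:2 pp2:2
Op 2: fork(P0) -> P2. 3 ppages; refcounts: pp0:3 pp1:3 pp2:3
Op 3: read(P0, v0) -> 16. No state change.
Op 4: write(P2, v0, 132). refcount(pp0)=3>1 -> COPY to pp3. 4 ppages; refcounts: pp0:2 pp1:3 pp2:3 pp3:1
Op 5: fork(P2) -> P3. 4 ppages; refcounts: pp0:2 pp1:4 pp2:4 pp3:2
Op 6: read(P2, v0) -> 132. No state change.
Op 7: read(P2, v1) -> 25. No state change.
Op 8: write(P2, v2, 143). refcount(pp2)=4>1 -> COPY to pp4. 5 ppages; refcounts: pp0:2 pp1:4 pp2:3 pp3:2 pp4:1
Op 9: read(P1, v2) -> 30. No state change.

Answer: 5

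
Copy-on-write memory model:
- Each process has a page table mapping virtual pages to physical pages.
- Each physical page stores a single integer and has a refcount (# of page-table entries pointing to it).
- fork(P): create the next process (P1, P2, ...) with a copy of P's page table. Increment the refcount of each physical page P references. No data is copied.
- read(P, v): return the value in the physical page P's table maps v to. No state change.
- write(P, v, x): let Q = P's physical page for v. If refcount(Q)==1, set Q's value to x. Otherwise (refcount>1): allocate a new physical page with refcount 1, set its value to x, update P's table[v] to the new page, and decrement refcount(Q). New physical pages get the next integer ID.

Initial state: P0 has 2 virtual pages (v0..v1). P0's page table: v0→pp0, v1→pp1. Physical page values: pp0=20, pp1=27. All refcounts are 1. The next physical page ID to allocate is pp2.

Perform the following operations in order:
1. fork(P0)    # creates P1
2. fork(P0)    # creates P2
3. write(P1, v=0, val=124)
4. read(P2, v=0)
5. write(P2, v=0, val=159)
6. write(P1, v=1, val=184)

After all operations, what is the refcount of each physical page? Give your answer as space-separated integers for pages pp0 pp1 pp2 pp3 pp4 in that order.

Op 1: fork(P0) -> P1. 2 ppages; refcounts: pp0:2 pp1:2
Op 2: fork(P0) -> P2. 2 ppages; refcounts: pp0:3 pp1:3
Op 3: write(P1, v0, 124). refcount(pp0)=3>1 -> COPY to pp2. 3 ppages; refcounts: pp0:2 pp1:3 pp2:1
Op 4: read(P2, v0) -> 20. No state change.
Op 5: write(P2, v0, 159). refcount(pp0)=2>1 -> COPY to pp3. 4 ppages; refcounts: pp0:1 pp1:3 pp2:1 pp3:1
Op 6: write(P1, v1, 184). refcount(pp1)=3>1 -> COPY to pp4. 5 ppages; refcounts: pp0:1 pp1:2 pp2:1 pp3:1 pp4:1

Answer: 1 2 1 1 1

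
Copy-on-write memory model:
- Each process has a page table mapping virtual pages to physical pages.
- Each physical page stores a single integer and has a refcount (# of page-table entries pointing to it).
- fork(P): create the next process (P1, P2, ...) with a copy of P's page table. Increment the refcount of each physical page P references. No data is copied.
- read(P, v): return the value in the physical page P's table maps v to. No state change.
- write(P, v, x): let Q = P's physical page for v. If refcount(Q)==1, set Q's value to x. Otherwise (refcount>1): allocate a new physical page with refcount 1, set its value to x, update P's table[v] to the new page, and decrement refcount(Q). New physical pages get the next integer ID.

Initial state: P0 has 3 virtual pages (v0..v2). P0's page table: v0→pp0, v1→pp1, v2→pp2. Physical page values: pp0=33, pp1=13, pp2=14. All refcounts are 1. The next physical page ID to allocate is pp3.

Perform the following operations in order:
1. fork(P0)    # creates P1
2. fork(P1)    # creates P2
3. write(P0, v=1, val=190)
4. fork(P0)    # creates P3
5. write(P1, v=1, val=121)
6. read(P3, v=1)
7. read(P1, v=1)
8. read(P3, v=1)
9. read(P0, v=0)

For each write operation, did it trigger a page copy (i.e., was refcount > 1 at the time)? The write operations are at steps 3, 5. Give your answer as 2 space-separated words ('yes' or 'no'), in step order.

Op 1: fork(P0) -> P1. 3 ppages; refcounts: pp0:2 pp1:2 pp2:2
Op 2: fork(P1) -> P2. 3 ppages; refcounts: pp0:3 pp1:3 pp2:3
Op 3: write(P0, v1, 190). refcount(pp1)=3>1 -> COPY to pp3. 4 ppages; refcounts: pp0:3 pp1:2 pp2:3 pp3:1
Op 4: fork(P0) -> P3. 4 ppages; refcounts: pp0:4 pp1:2 pp2:4 pp3:2
Op 5: write(P1, v1, 121). refcount(pp1)=2>1 -> COPY to pp4. 5 ppages; refcounts: pp0:4 pp1:1 pp2:4 pp3:2 pp4:1
Op 6: read(P3, v1) -> 190. No state change.
Op 7: read(P1, v1) -> 121. No state change.
Op 8: read(P3, v1) -> 190. No state change.
Op 9: read(P0, v0) -> 33. No state change.

yes yes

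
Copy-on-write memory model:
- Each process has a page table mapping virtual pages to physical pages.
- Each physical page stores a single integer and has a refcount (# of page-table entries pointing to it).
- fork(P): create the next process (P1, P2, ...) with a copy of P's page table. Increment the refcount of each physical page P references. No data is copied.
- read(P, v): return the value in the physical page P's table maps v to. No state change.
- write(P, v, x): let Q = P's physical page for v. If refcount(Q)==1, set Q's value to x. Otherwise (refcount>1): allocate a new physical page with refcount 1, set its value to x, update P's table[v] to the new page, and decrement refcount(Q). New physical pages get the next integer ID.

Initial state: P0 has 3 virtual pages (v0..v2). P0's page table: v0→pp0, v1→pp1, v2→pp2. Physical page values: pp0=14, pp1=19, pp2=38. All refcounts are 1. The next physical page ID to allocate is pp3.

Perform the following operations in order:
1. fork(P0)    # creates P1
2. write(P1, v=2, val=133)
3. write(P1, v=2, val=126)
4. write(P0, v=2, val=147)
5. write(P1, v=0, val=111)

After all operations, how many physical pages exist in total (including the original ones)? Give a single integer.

Answer: 5

Derivation:
Op 1: fork(P0) -> P1. 3 ppages; refcounts: pp0:2 pp1:2 pp2:2
Op 2: write(P1, v2, 133). refcount(pp2)=2>1 -> COPY to pp3. 4 ppages; refcounts: pp0:2 pp1:2 pp2:1 pp3:1
Op 3: write(P1, v2, 126). refcount(pp3)=1 -> write in place. 4 ppages; refcounts: pp0:2 pp1:2 pp2:1 pp3:1
Op 4: write(P0, v2, 147). refcount(pp2)=1 -> write in place. 4 ppages; refcounts: pp0:2 pp1:2 pp2:1 pp3:1
Op 5: write(P1, v0, 111). refcount(pp0)=2>1 -> COPY to pp4. 5 ppages; refcounts: pp0:1 pp1:2 pp2:1 pp3:1 pp4:1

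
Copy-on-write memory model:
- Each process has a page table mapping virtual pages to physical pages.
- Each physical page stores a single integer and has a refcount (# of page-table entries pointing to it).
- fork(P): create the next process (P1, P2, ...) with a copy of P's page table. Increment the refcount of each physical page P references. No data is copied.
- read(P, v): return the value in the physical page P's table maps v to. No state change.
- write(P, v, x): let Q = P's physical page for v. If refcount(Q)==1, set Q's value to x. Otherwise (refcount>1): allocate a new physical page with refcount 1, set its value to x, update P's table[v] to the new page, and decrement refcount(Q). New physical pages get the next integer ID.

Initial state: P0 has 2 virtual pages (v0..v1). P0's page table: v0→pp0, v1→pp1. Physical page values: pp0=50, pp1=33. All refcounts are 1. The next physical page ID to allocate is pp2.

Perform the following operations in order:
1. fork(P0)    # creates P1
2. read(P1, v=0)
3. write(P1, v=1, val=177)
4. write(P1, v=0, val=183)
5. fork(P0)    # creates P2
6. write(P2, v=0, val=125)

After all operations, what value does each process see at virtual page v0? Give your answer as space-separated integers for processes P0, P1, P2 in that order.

Answer: 50 183 125

Derivation:
Op 1: fork(P0) -> P1. 2 ppages; refcounts: pp0:2 pp1:2
Op 2: read(P1, v0) -> 50. No state change.
Op 3: write(P1, v1, 177). refcount(pp1)=2>1 -> COPY to pp2. 3 ppages; refcounts: pp0:2 pp1:1 pp2:1
Op 4: write(P1, v0, 183). refcount(pp0)=2>1 -> COPY to pp3. 4 ppages; refcounts: pp0:1 pp1:1 pp2:1 pp3:1
Op 5: fork(P0) -> P2. 4 ppages; refcounts: pp0:2 pp1:2 pp2:1 pp3:1
Op 6: write(P2, v0, 125). refcount(pp0)=2>1 -> COPY to pp4. 5 ppages; refcounts: pp0:1 pp1:2 pp2:1 pp3:1 pp4:1
P0: v0 -> pp0 = 50
P1: v0 -> pp3 = 183
P2: v0 -> pp4 = 125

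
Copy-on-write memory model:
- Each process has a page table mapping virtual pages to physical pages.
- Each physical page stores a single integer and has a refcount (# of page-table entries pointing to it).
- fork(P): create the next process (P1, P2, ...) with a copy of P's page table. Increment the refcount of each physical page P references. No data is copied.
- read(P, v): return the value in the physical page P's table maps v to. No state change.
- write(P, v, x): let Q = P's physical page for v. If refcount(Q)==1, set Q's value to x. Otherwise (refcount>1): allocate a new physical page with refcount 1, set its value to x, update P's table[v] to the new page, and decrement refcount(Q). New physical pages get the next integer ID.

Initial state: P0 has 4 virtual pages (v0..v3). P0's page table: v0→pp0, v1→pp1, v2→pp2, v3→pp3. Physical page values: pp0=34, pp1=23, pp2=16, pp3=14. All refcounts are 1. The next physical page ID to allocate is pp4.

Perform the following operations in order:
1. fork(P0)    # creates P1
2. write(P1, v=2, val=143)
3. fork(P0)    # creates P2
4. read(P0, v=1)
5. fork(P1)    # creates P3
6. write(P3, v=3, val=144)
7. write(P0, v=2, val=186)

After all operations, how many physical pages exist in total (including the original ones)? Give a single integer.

Answer: 7

Derivation:
Op 1: fork(P0) -> P1. 4 ppages; refcounts: pp0:2 pp1:2 pp2:2 pp3:2
Op 2: write(P1, v2, 143). refcount(pp2)=2>1 -> COPY to pp4. 5 ppages; refcounts: pp0:2 pp1:2 pp2:1 pp3:2 pp4:1
Op 3: fork(P0) -> P2. 5 ppages; refcounts: pp0:3 pp1:3 pp2:2 pp3:3 pp4:1
Op 4: read(P0, v1) -> 23. No state change.
Op 5: fork(P1) -> P3. 5 ppages; refcounts: pp0:4 pp1:4 pp2:2 pp3:4 pp4:2
Op 6: write(P3, v3, 144). refcount(pp3)=4>1 -> COPY to pp5. 6 ppages; refcounts: pp0:4 pp1:4 pp2:2 pp3:3 pp4:2 pp5:1
Op 7: write(P0, v2, 186). refcount(pp2)=2>1 -> COPY to pp6. 7 ppages; refcounts: pp0:4 pp1:4 pp2:1 pp3:3 pp4:2 pp5:1 pp6:1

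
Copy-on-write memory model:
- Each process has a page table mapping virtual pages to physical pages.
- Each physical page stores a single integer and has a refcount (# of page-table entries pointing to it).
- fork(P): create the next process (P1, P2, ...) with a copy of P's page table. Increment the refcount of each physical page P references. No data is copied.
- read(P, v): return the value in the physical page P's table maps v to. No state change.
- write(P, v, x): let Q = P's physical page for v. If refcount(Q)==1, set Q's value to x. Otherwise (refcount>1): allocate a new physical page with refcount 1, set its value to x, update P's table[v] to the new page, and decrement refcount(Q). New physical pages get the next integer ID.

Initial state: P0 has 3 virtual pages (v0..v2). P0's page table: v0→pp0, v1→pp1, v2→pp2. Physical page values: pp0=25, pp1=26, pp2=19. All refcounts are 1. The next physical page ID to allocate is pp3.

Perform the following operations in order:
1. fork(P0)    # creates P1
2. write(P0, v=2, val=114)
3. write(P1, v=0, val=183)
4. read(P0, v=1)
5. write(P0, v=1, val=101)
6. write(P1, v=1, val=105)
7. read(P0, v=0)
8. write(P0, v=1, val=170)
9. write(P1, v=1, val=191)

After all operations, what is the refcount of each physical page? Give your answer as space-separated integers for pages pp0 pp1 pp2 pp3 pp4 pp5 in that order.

Answer: 1 1 1 1 1 1

Derivation:
Op 1: fork(P0) -> P1. 3 ppages; refcounts: pp0:2 pp1:2 pp2:2
Op 2: write(P0, v2, 114). refcount(pp2)=2>1 -> COPY to pp3. 4 ppages; refcounts: pp0:2 pp1:2 pp2:1 pp3:1
Op 3: write(P1, v0, 183). refcount(pp0)=2>1 -> COPY to pp4. 5 ppages; refcounts: pp0:1 pp1:2 pp2:1 pp3:1 pp4:1
Op 4: read(P0, v1) -> 26. No state change.
Op 5: write(P0, v1, 101). refcount(pp1)=2>1 -> COPY to pp5. 6 ppages; refcounts: pp0:1 pp1:1 pp2:1 pp3:1 pp4:1 pp5:1
Op 6: write(P1, v1, 105). refcount(pp1)=1 -> write in place. 6 ppages; refcounts: pp0:1 pp1:1 pp2:1 pp3:1 pp4:1 pp5:1
Op 7: read(P0, v0) -> 25. No state change.
Op 8: write(P0, v1, 170). refcount(pp5)=1 -> write in place. 6 ppages; refcounts: pp0:1 pp1:1 pp2:1 pp3:1 pp4:1 pp5:1
Op 9: write(P1, v1, 191). refcount(pp1)=1 -> write in place. 6 ppages; refcounts: pp0:1 pp1:1 pp2:1 pp3:1 pp4:1 pp5:1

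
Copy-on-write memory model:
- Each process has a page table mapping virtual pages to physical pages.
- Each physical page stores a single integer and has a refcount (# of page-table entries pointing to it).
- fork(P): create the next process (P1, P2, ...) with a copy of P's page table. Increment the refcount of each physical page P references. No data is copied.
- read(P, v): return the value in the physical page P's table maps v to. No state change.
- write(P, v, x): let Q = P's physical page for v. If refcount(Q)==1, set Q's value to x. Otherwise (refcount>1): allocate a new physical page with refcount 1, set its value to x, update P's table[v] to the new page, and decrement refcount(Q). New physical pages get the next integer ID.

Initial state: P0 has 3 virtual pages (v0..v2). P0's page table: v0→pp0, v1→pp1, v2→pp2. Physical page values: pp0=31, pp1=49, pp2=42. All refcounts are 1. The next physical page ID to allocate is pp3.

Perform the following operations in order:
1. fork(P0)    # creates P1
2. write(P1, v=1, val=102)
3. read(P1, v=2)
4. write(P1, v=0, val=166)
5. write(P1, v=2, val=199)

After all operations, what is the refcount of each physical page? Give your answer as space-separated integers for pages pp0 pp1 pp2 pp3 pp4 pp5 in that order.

Op 1: fork(P0) -> P1. 3 ppages; refcounts: pp0:2 pp1:2 pp2:2
Op 2: write(P1, v1, 102). refcount(pp1)=2>1 -> COPY to pp3. 4 ppages; refcounts: pp0:2 pp1:1 pp2:2 pp3:1
Op 3: read(P1, v2) -> 42. No state change.
Op 4: write(P1, v0, 166). refcount(pp0)=2>1 -> COPY to pp4. 5 ppages; refcounts: pp0:1 pp1:1 pp2:2 pp3:1 pp4:1
Op 5: write(P1, v2, 199). refcount(pp2)=2>1 -> COPY to pp5. 6 ppages; refcounts: pp0:1 pp1:1 pp2:1 pp3:1 pp4:1 pp5:1

Answer: 1 1 1 1 1 1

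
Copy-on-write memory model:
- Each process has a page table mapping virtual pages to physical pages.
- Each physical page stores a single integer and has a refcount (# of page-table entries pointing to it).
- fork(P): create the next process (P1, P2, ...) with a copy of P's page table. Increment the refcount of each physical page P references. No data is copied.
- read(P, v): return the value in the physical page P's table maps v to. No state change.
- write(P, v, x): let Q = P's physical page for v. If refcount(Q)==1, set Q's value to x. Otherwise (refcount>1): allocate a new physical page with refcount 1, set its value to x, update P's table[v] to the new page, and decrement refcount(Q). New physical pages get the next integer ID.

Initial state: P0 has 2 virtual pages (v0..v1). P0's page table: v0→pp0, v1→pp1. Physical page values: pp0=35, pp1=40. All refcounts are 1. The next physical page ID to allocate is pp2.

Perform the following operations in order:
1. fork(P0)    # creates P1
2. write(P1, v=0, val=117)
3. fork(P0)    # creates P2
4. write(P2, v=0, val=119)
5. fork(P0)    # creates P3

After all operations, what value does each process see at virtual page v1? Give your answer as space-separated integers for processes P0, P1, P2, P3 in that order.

Answer: 40 40 40 40

Derivation:
Op 1: fork(P0) -> P1. 2 ppages; refcounts: pp0:2 pp1:2
Op 2: write(P1, v0, 117). refcount(pp0)=2>1 -> COPY to pp2. 3 ppages; refcounts: pp0:1 pp1:2 pp2:1
Op 3: fork(P0) -> P2. 3 ppages; refcounts: pp0:2 pp1:3 pp2:1
Op 4: write(P2, v0, 119). refcount(pp0)=2>1 -> COPY to pp3. 4 ppages; refcounts: pp0:1 pp1:3 pp2:1 pp3:1
Op 5: fork(P0) -> P3. 4 ppages; refcounts: pp0:2 pp1:4 pp2:1 pp3:1
P0: v1 -> pp1 = 40
P1: v1 -> pp1 = 40
P2: v1 -> pp1 = 40
P3: v1 -> pp1 = 40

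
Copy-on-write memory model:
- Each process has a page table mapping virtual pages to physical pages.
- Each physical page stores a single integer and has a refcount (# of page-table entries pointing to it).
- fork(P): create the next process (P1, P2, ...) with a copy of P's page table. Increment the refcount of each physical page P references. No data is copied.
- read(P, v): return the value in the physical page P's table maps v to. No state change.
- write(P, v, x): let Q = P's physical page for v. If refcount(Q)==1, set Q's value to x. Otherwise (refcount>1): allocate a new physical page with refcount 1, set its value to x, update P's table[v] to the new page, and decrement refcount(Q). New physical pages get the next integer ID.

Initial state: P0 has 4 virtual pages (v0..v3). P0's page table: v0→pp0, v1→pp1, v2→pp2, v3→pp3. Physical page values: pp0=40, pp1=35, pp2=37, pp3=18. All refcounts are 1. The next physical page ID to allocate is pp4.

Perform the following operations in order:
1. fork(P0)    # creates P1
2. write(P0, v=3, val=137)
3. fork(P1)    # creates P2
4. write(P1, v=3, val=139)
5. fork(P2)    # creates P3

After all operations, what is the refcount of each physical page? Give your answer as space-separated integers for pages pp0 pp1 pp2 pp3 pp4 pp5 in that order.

Op 1: fork(P0) -> P1. 4 ppages; refcounts: pp0:2 pp1:2 pp2:2 pp3:2
Op 2: write(P0, v3, 137). refcount(pp3)=2>1 -> COPY to pp4. 5 ppages; refcounts: pp0:2 pp1:2 pp2:2 pp3:1 pp4:1
Op 3: fork(P1) -> P2. 5 ppages; refcounts: pp0:3 pp1:3 pp2:3 pp3:2 pp4:1
Op 4: write(P1, v3, 139). refcount(pp3)=2>1 -> COPY to pp5. 6 ppages; refcounts: pp0:3 pp1:3 pp2:3 pp3:1 pp4:1 pp5:1
Op 5: fork(P2) -> P3. 6 ppages; refcounts: pp0:4 pp1:4 pp2:4 pp3:2 pp4:1 pp5:1

Answer: 4 4 4 2 1 1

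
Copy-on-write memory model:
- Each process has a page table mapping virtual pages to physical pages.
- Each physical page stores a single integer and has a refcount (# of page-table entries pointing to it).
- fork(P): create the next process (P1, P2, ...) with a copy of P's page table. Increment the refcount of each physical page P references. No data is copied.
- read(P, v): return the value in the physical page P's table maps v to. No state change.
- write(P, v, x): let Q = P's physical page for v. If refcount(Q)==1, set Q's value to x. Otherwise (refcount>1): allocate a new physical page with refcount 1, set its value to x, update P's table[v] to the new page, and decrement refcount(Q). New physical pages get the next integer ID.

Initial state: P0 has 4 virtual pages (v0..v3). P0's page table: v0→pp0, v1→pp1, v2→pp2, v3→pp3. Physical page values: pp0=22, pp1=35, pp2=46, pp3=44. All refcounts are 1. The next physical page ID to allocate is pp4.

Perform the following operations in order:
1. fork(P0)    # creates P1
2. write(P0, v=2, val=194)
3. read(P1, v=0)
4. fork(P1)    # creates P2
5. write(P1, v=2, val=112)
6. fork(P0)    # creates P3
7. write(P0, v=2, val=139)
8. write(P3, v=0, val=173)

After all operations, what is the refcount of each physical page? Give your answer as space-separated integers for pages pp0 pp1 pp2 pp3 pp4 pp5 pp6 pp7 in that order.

Op 1: fork(P0) -> P1. 4 ppages; refcounts: pp0:2 pp1:2 pp2:2 pp3:2
Op 2: write(P0, v2, 194). refcount(pp2)=2>1 -> COPY to pp4. 5 ppages; refcounts: pp0:2 pp1:2 pp2:1 pp3:2 pp4:1
Op 3: read(P1, v0) -> 22. No state change.
Op 4: fork(P1) -> P2. 5 ppages; refcounts: pp0:3 pp1:3 pp2:2 pp3:3 pp4:1
Op 5: write(P1, v2, 112). refcount(pp2)=2>1 -> COPY to pp5. 6 ppages; refcounts: pp0:3 pp1:3 pp2:1 pp3:3 pp4:1 pp5:1
Op 6: fork(P0) -> P3. 6 ppages; refcounts: pp0:4 pp1:4 pp2:1 pp3:4 pp4:2 pp5:1
Op 7: write(P0, v2, 139). refcount(pp4)=2>1 -> COPY to pp6. 7 ppages; refcounts: pp0:4 pp1:4 pp2:1 pp3:4 pp4:1 pp5:1 pp6:1
Op 8: write(P3, v0, 173). refcount(pp0)=4>1 -> COPY to pp7. 8 ppages; refcounts: pp0:3 pp1:4 pp2:1 pp3:4 pp4:1 pp5:1 pp6:1 pp7:1

Answer: 3 4 1 4 1 1 1 1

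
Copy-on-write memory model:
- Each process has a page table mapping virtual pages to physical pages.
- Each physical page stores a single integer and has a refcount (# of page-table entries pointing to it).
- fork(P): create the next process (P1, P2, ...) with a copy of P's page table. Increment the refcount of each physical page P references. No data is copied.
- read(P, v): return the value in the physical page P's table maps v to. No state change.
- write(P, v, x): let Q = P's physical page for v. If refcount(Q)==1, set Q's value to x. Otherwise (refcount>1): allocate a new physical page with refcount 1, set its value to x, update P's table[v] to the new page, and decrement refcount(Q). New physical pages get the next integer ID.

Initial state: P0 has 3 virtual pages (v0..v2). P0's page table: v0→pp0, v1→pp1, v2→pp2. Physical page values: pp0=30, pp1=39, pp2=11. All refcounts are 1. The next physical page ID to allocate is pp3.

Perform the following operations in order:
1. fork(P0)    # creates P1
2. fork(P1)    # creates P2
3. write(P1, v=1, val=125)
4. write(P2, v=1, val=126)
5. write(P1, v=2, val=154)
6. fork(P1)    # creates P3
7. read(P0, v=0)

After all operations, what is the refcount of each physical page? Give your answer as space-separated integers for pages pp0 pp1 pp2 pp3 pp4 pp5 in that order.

Answer: 4 1 2 2 1 2

Derivation:
Op 1: fork(P0) -> P1. 3 ppages; refcounts: pp0:2 pp1:2 pp2:2
Op 2: fork(P1) -> P2. 3 ppages; refcounts: pp0:3 pp1:3 pp2:3
Op 3: write(P1, v1, 125). refcount(pp1)=3>1 -> COPY to pp3. 4 ppages; refcounts: pp0:3 pp1:2 pp2:3 pp3:1
Op 4: write(P2, v1, 126). refcount(pp1)=2>1 -> COPY to pp4. 5 ppages; refcounts: pp0:3 pp1:1 pp2:3 pp3:1 pp4:1
Op 5: write(P1, v2, 154). refcount(pp2)=3>1 -> COPY to pp5. 6 ppages; refcounts: pp0:3 pp1:1 pp2:2 pp3:1 pp4:1 pp5:1
Op 6: fork(P1) -> P3. 6 ppages; refcounts: pp0:4 pp1:1 pp2:2 pp3:2 pp4:1 pp5:2
Op 7: read(P0, v0) -> 30. No state change.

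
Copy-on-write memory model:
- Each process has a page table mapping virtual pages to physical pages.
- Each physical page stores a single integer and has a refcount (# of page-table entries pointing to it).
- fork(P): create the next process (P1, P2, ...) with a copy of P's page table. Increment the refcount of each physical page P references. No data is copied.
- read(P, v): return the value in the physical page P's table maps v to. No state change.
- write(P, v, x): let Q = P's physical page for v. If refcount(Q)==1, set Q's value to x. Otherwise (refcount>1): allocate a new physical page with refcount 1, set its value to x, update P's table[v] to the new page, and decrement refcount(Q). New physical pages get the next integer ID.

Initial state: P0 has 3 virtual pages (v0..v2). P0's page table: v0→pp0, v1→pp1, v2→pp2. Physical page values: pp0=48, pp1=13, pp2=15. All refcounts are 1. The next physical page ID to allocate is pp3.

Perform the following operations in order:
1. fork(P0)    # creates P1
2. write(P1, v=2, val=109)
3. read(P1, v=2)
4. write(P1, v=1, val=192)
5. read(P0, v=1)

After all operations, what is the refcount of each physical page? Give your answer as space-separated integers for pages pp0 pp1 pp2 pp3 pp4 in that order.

Op 1: fork(P0) -> P1. 3 ppages; refcounts: pp0:2 pp1:2 pp2:2
Op 2: write(P1, v2, 109). refcount(pp2)=2>1 -> COPY to pp3. 4 ppages; refcounts: pp0:2 pp1:2 pp2:1 pp3:1
Op 3: read(P1, v2) -> 109. No state change.
Op 4: write(P1, v1, 192). refcount(pp1)=2>1 -> COPY to pp4. 5 ppages; refcounts: pp0:2 pp1:1 pp2:1 pp3:1 pp4:1
Op 5: read(P0, v1) -> 13. No state change.

Answer: 2 1 1 1 1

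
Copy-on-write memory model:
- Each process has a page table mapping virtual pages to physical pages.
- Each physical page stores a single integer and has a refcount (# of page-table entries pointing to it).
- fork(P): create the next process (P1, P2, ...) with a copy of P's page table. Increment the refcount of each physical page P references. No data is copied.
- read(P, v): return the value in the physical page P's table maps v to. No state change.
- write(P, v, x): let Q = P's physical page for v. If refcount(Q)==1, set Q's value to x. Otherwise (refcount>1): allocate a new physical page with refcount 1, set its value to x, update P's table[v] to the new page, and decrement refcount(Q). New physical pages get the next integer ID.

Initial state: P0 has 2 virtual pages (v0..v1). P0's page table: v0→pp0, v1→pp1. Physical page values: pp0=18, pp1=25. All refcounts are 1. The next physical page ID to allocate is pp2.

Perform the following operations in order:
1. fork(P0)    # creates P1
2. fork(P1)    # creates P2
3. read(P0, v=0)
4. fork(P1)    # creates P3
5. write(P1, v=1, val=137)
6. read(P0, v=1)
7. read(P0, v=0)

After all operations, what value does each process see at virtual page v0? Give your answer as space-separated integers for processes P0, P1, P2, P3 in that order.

Answer: 18 18 18 18

Derivation:
Op 1: fork(P0) -> P1. 2 ppages; refcounts: pp0:2 pp1:2
Op 2: fork(P1) -> P2. 2 ppages; refcounts: pp0:3 pp1:3
Op 3: read(P0, v0) -> 18. No state change.
Op 4: fork(P1) -> P3. 2 ppages; refcounts: pp0:4 pp1:4
Op 5: write(P1, v1, 137). refcount(pp1)=4>1 -> COPY to pp2. 3 ppages; refcounts: pp0:4 pp1:3 pp2:1
Op 6: read(P0, v1) -> 25. No state change.
Op 7: read(P0, v0) -> 18. No state change.
P0: v0 -> pp0 = 18
P1: v0 -> pp0 = 18
P2: v0 -> pp0 = 18
P3: v0 -> pp0 = 18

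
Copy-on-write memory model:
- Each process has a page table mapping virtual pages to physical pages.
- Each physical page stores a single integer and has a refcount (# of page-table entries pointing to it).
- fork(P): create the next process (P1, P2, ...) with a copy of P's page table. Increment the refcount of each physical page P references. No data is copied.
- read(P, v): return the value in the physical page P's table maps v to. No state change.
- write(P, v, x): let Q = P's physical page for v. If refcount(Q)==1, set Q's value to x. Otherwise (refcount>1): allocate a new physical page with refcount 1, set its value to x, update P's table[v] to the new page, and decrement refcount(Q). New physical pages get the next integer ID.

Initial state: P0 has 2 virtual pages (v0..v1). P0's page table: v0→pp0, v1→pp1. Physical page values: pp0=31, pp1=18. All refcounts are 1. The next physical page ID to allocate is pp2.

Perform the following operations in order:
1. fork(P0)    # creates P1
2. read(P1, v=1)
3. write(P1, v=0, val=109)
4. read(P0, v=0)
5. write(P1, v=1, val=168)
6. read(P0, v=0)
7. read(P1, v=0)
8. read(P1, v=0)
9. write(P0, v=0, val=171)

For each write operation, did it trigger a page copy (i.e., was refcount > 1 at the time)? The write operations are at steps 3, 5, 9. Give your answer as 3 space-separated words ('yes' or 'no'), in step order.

Op 1: fork(P0) -> P1. 2 ppages; refcounts: pp0:2 pp1:2
Op 2: read(P1, v1) -> 18. No state change.
Op 3: write(P1, v0, 109). refcount(pp0)=2>1 -> COPY to pp2. 3 ppages; refcounts: pp0:1 pp1:2 pp2:1
Op 4: read(P0, v0) -> 31. No state change.
Op 5: write(P1, v1, 168). refcount(pp1)=2>1 -> COPY to pp3. 4 ppages; refcounts: pp0:1 pp1:1 pp2:1 pp3:1
Op 6: read(P0, v0) -> 31. No state change.
Op 7: read(P1, v0) -> 109. No state change.
Op 8: read(P1, v0) -> 109. No state change.
Op 9: write(P0, v0, 171). refcount(pp0)=1 -> write in place. 4 ppages; refcounts: pp0:1 pp1:1 pp2:1 pp3:1

yes yes no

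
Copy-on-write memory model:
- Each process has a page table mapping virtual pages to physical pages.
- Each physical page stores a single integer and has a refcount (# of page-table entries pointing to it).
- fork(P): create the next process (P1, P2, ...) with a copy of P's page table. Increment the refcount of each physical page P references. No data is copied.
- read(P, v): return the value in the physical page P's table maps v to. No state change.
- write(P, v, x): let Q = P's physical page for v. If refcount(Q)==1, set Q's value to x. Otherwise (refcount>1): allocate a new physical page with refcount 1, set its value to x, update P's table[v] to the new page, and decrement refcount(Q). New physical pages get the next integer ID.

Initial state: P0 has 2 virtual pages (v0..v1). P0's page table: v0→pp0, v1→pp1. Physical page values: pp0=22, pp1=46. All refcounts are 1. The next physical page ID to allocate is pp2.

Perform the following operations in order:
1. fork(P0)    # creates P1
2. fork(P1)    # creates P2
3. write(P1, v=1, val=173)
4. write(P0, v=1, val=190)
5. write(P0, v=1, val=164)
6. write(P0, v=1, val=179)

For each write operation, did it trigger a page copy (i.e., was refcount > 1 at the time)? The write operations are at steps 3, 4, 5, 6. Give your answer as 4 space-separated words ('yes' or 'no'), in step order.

Op 1: fork(P0) -> P1. 2 ppages; refcounts: pp0:2 pp1:2
Op 2: fork(P1) -> P2. 2 ppages; refcounts: pp0:3 pp1:3
Op 3: write(P1, v1, 173). refcount(pp1)=3>1 -> COPY to pp2. 3 ppages; refcounts: pp0:3 pp1:2 pp2:1
Op 4: write(P0, v1, 190). refcount(pp1)=2>1 -> COPY to pp3. 4 ppages; refcounts: pp0:3 pp1:1 pp2:1 pp3:1
Op 5: write(P0, v1, 164). refcount(pp3)=1 -> write in place. 4 ppages; refcounts: pp0:3 pp1:1 pp2:1 pp3:1
Op 6: write(P0, v1, 179). refcount(pp3)=1 -> write in place. 4 ppages; refcounts: pp0:3 pp1:1 pp2:1 pp3:1

yes yes no no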